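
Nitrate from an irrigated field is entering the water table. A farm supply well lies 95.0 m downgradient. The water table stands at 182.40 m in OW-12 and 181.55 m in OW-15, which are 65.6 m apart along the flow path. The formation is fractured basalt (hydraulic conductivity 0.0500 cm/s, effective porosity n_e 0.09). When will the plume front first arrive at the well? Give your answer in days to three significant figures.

Hydraulic gradient i = (182.40 − 181.55) / 65.6 = 0.85 / 65.6 = 0.01296
K = 0.0500 cm/s × 864 = 43.20 m/d
Specific discharge q = 43.20 × 0.01296 = 0.5598 m/d
v_s = q/n_e = 0.5598/0.09 = 6.220 m/d
t = L / v = 95.0 / 6.220 = 15.27 d

15.3 days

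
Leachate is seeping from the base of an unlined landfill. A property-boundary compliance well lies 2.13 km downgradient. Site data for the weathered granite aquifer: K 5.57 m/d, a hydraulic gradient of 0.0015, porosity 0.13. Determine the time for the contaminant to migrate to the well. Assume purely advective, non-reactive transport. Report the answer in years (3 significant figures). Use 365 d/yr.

Specific discharge q = 5.57 × 0.0015 = 0.008355 m/d
Seepage velocity v = q / n = 0.008355 / 0.13 = 0.06427 m/d
L = 2.13 km = 2130 m
t = L / v = 2130 / 0.06427 = 33140 d
   = 33140 / 365 = 90.8 yr

90.8 years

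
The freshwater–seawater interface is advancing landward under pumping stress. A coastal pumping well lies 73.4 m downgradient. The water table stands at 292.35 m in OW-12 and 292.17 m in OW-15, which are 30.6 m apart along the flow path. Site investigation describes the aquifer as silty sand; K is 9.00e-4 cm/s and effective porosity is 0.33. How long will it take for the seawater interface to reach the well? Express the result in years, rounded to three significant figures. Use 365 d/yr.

14.5 years

Hydraulic gradient i = (292.35 − 292.17) / 30.6 = 0.18 / 30.6 = 0.005882
K = 9.00e-4 cm/s × 864 = 0.7776 m/d
q = Ki = 0.7776 × 0.005882 = 0.004574 m/d
v_s = q/n_e = 0.004574/0.33 = 0.01386 m/d
t = L / v = 73.4 / 0.01386 = 5295 d
   = 5295 / 365 = 14.5 yr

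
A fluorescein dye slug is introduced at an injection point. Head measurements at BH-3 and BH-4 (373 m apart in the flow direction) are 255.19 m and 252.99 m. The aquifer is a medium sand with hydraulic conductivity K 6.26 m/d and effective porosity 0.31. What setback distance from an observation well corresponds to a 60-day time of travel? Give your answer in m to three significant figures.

7.15 m

Hydraulic gradient i = (255.19 − 252.99) / 373 = 2.20 / 373 = 0.005898
Specific discharge q = 6.26 × 0.005898 = 0.03692 m/d
v_s = q/n_e = 0.03692/0.31 = 0.1191 m/d
L = v × T = 0.1191 × 60 = 7.146 m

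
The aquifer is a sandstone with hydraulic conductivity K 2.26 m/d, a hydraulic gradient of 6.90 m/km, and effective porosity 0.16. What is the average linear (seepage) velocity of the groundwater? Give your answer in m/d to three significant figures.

0.0975 m/d

Specific discharge q = 2.26 × 0.0069 = 0.01559 m/d
Seepage velocity v = q / n = 0.01559 / 0.16 = 0.09746 m/d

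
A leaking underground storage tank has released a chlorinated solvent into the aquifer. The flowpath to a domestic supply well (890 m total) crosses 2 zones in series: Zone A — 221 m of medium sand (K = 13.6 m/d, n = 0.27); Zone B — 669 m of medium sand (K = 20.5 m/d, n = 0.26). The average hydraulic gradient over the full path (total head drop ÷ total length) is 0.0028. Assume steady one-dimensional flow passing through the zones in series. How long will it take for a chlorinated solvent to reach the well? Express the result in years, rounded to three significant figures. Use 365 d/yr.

Continuity: the same q passes through each zone, so ΔH = q·Σ(L_j/K_j) — the zones act as resistances in series.
Σ(L/K) = 221/13.6 + 669/20.5 = 16.25 + 32.63 = 48.88 d
K_eq = L_total / Σ(L/K) = 890 / 48.88 = 18.21 m/d
q = K_eq · i = 18.21 × 0.0028 = 0.05098 m/d (same in every zone)
Zone A: v = q/n = 0.05098/0.27 = 0.1888 m/d → t_A = 221/0.1888 = 1171 d
Zone B: v = q/n = 0.05098/0.26 = 0.1961 m/d → t_B = 669/0.1961 = 3412 d
Total t = 1171 + 3412 = 4583 d
   = 4583 / 365 = 12.6 yr

12.6 years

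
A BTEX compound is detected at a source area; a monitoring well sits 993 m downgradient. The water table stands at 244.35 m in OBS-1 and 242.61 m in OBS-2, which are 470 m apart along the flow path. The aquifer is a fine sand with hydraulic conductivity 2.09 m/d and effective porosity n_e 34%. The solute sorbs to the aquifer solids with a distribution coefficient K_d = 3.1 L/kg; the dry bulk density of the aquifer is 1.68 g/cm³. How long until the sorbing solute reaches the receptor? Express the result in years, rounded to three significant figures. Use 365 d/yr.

Hydraulic gradient i = (244.35 − 242.61) / 470 = 1.74 / 470 = 0.003702
Darcy flux q = K·i = 2.09 × 0.003702 = 0.007737 m/d
v_s = q/n_e = 0.007737/0.34 = 0.02276 m/d
Retardation R = 1 + ρ_b·K_d/n = 1 + 1.68×3.1/0.34 = 16.32
Contaminant velocity v_c = v/R = 0.02276/16.32 = 0.001395 m/d
t = L/v_c = 993/0.001395 = 712000 d
   = 712000/365 = 1950 yr

1950 years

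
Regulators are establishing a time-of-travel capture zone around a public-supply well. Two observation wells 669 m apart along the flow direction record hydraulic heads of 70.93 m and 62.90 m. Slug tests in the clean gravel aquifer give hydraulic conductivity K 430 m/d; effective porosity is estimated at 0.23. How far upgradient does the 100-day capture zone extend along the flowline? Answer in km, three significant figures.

Hydraulic gradient i = (70.93 − 62.90) / 669 = 8.03 / 669 = 0.01200
q = Ki = 430 × 0.01200 = 5.161 m/d
v = Ki/n = 430·0.01200/0.23 = 22.44 m/d
L = v × T = 22.44 × 100 = 2244 m
   = 2.24 km

2.24 km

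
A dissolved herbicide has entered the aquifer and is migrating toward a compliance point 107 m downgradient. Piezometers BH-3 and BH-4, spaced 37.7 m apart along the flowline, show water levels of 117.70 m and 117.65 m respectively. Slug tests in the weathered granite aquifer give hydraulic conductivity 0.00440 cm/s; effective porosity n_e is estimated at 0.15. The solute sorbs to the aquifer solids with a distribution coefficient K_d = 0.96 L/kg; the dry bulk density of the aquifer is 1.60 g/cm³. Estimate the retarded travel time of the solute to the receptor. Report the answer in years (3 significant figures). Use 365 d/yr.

Hydraulic gradient i = (117.70 − 117.65) / 37.7 = 0.05 / 37.7 = 0.001326
K = 0.00440 cm/s × 864 = 3.802 m/d
Darcy flux q = K·i = 3.802 × 0.001326 = 0.005042 m/d
Average linear velocity = 0.005042 / 0.15 = 0.03361 m/d
Retardation R = 1 + ρ_b·K_d/n = 1 + 1.60×0.96/0.15 = 11.24
Contaminant velocity v_c = v/R = 0.03361/11.24 = 0.002990 m/d
t = L/v_c = 107/0.002990 = 35780 d
   = 35780/365 = 98.0 yr

98.0 years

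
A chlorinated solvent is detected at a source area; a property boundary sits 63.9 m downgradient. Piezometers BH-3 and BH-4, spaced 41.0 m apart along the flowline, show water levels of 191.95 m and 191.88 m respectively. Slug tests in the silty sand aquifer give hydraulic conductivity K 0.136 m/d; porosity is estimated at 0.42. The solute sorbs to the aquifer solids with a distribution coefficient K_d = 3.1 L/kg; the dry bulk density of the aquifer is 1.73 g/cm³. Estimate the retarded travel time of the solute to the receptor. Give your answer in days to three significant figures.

Hydraulic gradient i = (191.95 − 191.88) / 41.0 = 0.07 / 41.0 = 0.001707
Specific discharge q = 0.136 × 0.001707 = 2.322e-4 m/d
Seepage velocity v = q / n = 2.322e-4 / 0.42 = 5.528e-4 m/d
Retardation R = 1 + ρ_b·K_d/n = 1 + 1.73×3.1/0.42 = 13.77
Contaminant velocity v_c = v/R = 5.528e-4/13.77 = 4.015e-5 m/d
t = L/v_c = 63.9/4.015e-5 = 1.591e6 d

1.59e6 days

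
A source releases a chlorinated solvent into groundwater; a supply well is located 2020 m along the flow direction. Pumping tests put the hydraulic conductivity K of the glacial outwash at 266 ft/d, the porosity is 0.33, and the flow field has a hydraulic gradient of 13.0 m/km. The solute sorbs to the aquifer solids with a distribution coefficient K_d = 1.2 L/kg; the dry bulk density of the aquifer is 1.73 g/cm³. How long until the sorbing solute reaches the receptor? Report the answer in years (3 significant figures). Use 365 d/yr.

12.6 years

K = 266 ft/d × 0.3048 = 81.08 m/d
Specific discharge q = 81.08 × 0.013 = 1.054 m/d
Average linear velocity = 1.054 / 0.33 = 3.194 m/d
Retardation R = 1 + ρ_b·K_d/n = 1 + 1.73×1.2/0.33 = 7.291
Contaminant velocity v_c = v/R = 3.194/7.291 = 0.4381 m/d
t = L/v_c = 2020/0.4381 = 4611 d
   = 4611/365 = 12.6 yr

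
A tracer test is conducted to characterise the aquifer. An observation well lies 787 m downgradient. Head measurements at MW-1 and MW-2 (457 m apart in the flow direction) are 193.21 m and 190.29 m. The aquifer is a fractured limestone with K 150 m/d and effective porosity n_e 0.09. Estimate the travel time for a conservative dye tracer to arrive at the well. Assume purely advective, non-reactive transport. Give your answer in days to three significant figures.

73.9 days

Hydraulic gradient i = (193.21 − 190.29) / 457 = 2.92 / 457 = 0.006389
Darcy flux q = K·i = 150 × 0.006389 = 0.9584 m/d
Seepage velocity v = q / n = 0.9584 / 0.09 = 10.65 m/d
t = L / v = 787 / 10.65 = 73.90 d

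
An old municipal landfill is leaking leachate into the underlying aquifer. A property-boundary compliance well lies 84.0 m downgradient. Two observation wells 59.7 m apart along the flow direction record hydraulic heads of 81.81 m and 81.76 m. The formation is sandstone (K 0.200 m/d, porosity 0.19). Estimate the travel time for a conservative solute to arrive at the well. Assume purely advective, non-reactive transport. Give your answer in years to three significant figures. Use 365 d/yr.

261 years

Hydraulic gradient i = (81.81 − 81.76) / 59.7 = 0.05 / 59.7 = 8.375e-4
Darcy flux q = K·i = 0.200 × 8.375e-4 = 1.675e-4 m/d
v = Ki/n = 0.200·8.375e-4/0.19 = 8.816e-4 m/d
t = L / v = 84.0 / 8.816e-4 = 95280 d
   = 95280 / 365 = 261 yr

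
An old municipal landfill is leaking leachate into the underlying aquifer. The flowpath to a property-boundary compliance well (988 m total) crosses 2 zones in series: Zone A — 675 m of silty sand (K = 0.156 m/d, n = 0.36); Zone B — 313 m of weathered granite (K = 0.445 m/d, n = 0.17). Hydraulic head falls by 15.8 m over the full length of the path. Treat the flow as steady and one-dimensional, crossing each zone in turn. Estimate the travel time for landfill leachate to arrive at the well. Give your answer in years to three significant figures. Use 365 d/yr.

Continuity: the same q passes through each zone, so ΔH = q·Σ(L_j/K_j) — the zones act as resistances in series.
Σ(L/K) = 675/0.156 + 313/0.445 = 4327 + 703.4 = 5030 d
q = ΔH / Σ(L/K) = 15.8 / 5030 = 0.003141 m/d (same in every zone)
Zone A: v = q/n = 0.003141/0.36 = 0.008725 m/d → t_A = 675/0.008725 = 77360 d
Zone B: v = q/n = 0.003141/0.17 = 0.01848 m/d → t_B = 313/0.01848 = 16940 d
Total t = 77360 + 16940 = 94310 d
   = 94310 / 365 = 258 yr

258 years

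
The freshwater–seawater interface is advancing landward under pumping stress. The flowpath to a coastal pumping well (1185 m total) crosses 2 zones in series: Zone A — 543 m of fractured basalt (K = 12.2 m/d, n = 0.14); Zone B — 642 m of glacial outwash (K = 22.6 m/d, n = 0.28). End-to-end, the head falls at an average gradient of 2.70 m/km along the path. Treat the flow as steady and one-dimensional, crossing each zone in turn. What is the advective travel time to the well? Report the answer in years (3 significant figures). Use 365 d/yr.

Continuity: the same q passes through each zone, so ΔH = q·Σ(L_j/K_j) — the zones act as resistances in series.
Σ(L/K) = 543/12.2 + 642/22.6 = 44.51 + 28.41 = 72.92 d
K_eq = L_total / Σ(L/K) = 1185 / 72.92 = 16.25 m/d
q = K_eq · i = 16.25 × 0.0027 = 0.04388 m/d (same in every zone)
Zone A: v = q/n = 0.04388/0.14 = 0.3134 m/d → t_A = 543/0.3134 = 1732 d
Zone B: v = q/n = 0.04388/0.28 = 0.1567 m/d → t_B = 642/0.1567 = 4097 d
Total t = 1732 + 4097 = 5829 d
   = 5829 / 365 = 16.0 yr

16.0 years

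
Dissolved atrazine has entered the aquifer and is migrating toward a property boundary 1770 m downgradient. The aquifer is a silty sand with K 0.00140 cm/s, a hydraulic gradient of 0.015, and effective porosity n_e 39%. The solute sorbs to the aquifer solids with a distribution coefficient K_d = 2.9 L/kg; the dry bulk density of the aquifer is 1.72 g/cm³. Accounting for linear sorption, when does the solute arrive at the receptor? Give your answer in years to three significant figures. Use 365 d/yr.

K = 0.00140 cm/s × 864 = 1.210 m/d
Specific discharge q = 1.210 × 0.015 = 0.01814 m/d
v = Ki/n = 1.210·0.015/0.39 = 0.04652 m/d
Retardation R = 1 + ρ_b·K_d/n = 1 + 1.72×2.9/0.39 = 13.79
Contaminant velocity v_c = v/R = 0.04652/13.79 = 0.003374 m/d
t = L/v_c = 1770/0.003374 = 524600 d
   = 524600/365 = 1440 yr

1440 years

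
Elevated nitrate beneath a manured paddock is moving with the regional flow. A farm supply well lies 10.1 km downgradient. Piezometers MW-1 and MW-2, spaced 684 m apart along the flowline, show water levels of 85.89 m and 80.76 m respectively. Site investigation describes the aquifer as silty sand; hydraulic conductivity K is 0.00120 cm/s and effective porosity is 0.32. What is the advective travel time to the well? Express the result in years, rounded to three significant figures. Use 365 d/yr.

Hydraulic gradient i = (85.89 − 80.76) / 684 = 5.13 / 684 = 0.007500
K = 0.00120 cm/s × 864 = 1.037 m/d
q = Ki = 1.037 × 0.007500 = 0.007776 m/d
v = Ki/n = 1.037·0.007500/0.32 = 0.02430 m/d
L = 10.1 km = 10100 m
t = L / v = 10100 / 0.02430 = 415600 d
   = 415600 / 365 = 1140 yr

1140 years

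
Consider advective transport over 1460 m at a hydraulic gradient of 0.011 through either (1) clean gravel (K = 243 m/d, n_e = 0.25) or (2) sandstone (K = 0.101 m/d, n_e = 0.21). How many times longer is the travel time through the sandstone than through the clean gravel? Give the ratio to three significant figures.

2020

Unit 1 (clean gravel): v = 243×0.011/0.25 = 10.69 m/d, t = 1460/10.69 = 136.6 d
Unit 2 (sandstone): v = 0.101×0.011/0.21 = 0.005290 m/d, t = 1460/0.005290 = 276000 d
t(sandstone) / t(clean gravel) = 276000/136.6 = 2020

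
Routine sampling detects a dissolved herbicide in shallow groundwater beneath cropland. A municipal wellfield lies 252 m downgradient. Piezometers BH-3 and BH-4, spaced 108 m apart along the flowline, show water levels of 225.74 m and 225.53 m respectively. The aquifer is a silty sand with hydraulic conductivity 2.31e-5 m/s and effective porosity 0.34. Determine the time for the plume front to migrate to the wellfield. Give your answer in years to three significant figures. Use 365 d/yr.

60.5 years

Hydraulic gradient i = (225.74 − 225.53) / 108 = 0.21 / 108 = 0.001944
K = 2.31e-5 m/s × 86400 s/d = 1.996 m/d
q = Ki = 1.996 × 0.001944 = 0.003881 m/d
v = Ki/n = 1.996·0.001944/0.34 = 0.01141 m/d
t = L / v = 252 / 0.01141 = 22080 d
   = 22080 / 365 = 60.5 yr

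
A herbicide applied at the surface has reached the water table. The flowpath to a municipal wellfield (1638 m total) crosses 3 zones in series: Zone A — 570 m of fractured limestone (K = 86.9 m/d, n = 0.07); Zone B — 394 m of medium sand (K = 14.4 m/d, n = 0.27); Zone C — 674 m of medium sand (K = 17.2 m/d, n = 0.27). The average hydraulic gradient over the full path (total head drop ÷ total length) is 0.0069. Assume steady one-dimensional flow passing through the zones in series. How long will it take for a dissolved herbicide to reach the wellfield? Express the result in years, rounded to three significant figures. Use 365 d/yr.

For zones in series the flux q is common to all zones; the equivalent conductivity is the harmonic (thickness-weighted) mean, K_eq = L_total / Σ(L_j/K_j).
Σ(L/K) = 570/86.9 + 394/14.4 + 674/17.2 = 6.559 + 27.36 + 39.19 = 73.11 d
K_eq = L_total / Σ(L/K) = 1638 / 73.11 = 22.41 m/d
q = K_eq · i = 22.41 × 0.0069 = 0.1546 m/d (same in every zone)
Zone A: v = q/n = 0.1546/0.07 = 2.209 m/d → t_A = 570/2.209 = 258.1 d
Zone B: v = q/n = 0.1546/0.27 = 0.5726 m/d → t_B = 394/0.5726 = 688.1 d
Zone C: v = q/n = 0.1546/0.27 = 0.5726 m/d → t_C = 674/0.5726 = 1177 d
Total t = 258.1 + 688.1 + 1177 = 2123 d
   = 2123 / 365 = 5.82 yr

5.82 years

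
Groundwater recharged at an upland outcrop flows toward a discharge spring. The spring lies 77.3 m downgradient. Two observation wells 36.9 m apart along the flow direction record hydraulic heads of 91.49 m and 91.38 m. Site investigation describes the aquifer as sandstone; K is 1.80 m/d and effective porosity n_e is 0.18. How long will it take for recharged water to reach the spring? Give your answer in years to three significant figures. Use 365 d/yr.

Hydraulic gradient i = (91.49 − 91.38) / 36.9 = 0.11 / 36.9 = 0.002981
Specific discharge q = 1.80 × 0.002981 = 0.005366 m/d
v = Ki/n = 1.80·0.002981/0.18 = 0.02981 m/d
t = L / v = 77.3 / 0.02981 = 2593 d
   = 2593 / 365 = 7.10 yr

7.10 years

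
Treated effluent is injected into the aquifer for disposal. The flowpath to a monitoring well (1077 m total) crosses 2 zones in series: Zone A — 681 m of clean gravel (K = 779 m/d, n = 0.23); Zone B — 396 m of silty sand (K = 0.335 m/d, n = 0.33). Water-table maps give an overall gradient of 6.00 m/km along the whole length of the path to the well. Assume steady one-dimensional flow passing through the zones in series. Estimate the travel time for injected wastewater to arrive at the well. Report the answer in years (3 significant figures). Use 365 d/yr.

144 years

Steady 1-D flow in series ⇒ the Darcy flux q is identical in every zone and the zone head losses add (resistances L/K in series).
Σ(L/K) = 681/779 + 396/0.335 = 0.8742 + 1182 = 1183 d
K_eq = L_total / Σ(L/K) = 1077 / 1183 = 0.9104 m/d
q = K_eq · i = 0.9104 × 0.0060 = 0.005463 m/d (same in every zone)
Zone A: v = q/n = 0.005463/0.23 = 0.02375 m/d → t_A = 681/0.02375 = 28670 d
Zone B: v = q/n = 0.005463/0.33 = 0.01655 m/d → t_B = 396/0.01655 = 23920 d
Total t = 28670 + 23920 = 52600 d
   = 52600 / 365 = 144 yr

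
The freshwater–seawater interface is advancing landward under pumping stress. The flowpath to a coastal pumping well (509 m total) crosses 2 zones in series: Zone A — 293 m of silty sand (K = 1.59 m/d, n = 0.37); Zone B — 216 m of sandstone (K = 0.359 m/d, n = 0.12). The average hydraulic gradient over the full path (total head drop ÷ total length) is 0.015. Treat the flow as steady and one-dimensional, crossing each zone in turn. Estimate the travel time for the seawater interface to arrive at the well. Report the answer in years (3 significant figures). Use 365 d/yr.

For zones in series the flux q is common to all zones; the equivalent conductivity is the harmonic (thickness-weighted) mean, K_eq = L_total / Σ(L_j/K_j).
Σ(L/K) = 293/1.59 + 216/0.359 = 184.3 + 601.7 = 785.9 d
K_eq = L_total / Σ(L/K) = 509 / 785.9 = 0.6476 m/d
q = K_eq · i = 0.6476 × 0.015 = 0.009714 m/d (same in every zone)
Zone A: v = q/n = 0.009714/0.37 = 0.02626 m/d → t_A = 293/0.02626 = 11160 d
Zone B: v = q/n = 0.009714/0.12 = 0.08095 m/d → t_B = 216/0.08095 = 2668 d
Total t = 11160 + 2668 = 13830 d
   = 13830 / 365 = 37.9 yr

37.9 years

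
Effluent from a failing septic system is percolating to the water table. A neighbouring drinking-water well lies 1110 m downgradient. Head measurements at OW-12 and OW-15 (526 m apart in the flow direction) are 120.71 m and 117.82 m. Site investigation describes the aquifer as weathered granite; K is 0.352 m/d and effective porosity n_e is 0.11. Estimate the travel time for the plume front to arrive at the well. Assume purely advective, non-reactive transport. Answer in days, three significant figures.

Hydraulic gradient i = (120.71 − 117.82) / 526 = 2.89 / 526 = 0.005494
q = Ki = 0.352 × 0.005494 = 0.001934 m/d
v_s = q/n_e = 0.001934/0.11 = 0.01758 m/d
t = L / v = 1110 / 0.01758 = 63130 d

63100 days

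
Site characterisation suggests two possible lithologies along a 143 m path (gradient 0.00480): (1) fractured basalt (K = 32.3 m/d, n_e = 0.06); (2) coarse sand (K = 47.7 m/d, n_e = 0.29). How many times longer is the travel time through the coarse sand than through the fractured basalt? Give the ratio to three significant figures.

Unit 1 (fractured basalt): v = 32.3×0.0048/0.06 = 2.584 m/d, t = 143/2.584 = 55.34 d
Unit 2 (coarse sand): v = 47.7×0.0048/0.29 = 0.7895 m/d, t = 143/0.7895 = 181.1 d
t(coarse sand) / t(fractured basalt) = 181.1/55.34 = 3.27

3.27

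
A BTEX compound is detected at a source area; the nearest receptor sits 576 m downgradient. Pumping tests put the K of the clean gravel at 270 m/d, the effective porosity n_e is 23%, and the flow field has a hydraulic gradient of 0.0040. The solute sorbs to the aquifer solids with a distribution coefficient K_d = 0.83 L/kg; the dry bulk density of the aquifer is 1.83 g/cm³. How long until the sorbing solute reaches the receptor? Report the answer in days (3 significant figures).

933 days

Darcy flux q = K·i = 270 × 0.0040 = 1.080 m/d
Average linear velocity = 1.080 / 0.23 = 4.696 m/d
Retardation R = 1 + ρ_b·K_d/n = 1 + 1.83×0.83/0.23 = 7.604
Contaminant velocity v_c = v/R = 4.696/7.604 = 0.6175 m/d
t = L/v_c = 576/0.6175 = 932.7 d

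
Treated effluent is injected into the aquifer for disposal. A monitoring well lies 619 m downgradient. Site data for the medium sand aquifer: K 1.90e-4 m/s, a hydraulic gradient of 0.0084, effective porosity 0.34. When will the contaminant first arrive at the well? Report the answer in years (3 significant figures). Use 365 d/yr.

4.18 years

K = 1.90e-4 m/s × 86400 s/d = 16.42 m/d
Darcy flux q = K·i = 16.42 × 0.0084 = 0.1379 m/d
Average linear velocity = 0.1379 / 0.34 = 0.4056 m/d
t = L / v = 619 / 0.4056 = 1526 d
   = 1526 / 365 = 4.18 yr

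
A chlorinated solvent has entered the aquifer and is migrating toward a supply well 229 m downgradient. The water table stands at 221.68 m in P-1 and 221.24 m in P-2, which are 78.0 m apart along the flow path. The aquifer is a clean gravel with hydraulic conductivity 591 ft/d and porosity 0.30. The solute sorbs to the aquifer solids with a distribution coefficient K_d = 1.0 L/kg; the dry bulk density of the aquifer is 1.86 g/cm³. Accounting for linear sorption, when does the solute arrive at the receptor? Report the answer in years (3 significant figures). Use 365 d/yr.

1.33 years

Hydraulic gradient i = (221.68 − 221.24) / 78.0 = 0.44 / 78.0 = 0.005641
K = 591 ft/d × 0.3048 = 180.1 m/d
q = Ki = 180.1 × 0.005641 = 1.016 m/d
v_s = q/n_e = 1.016/0.30 = 3.387 m/d
Retardation R = 1 + ρ_b·K_d/n = 1 + 1.86×1.0/0.30 = 7.200
Contaminant velocity v_c = v/R = 3.387/7.200 = 0.4704 m/d
t = L/v_c = 229/0.4704 = 486.8 d
   = 486.8/365 = 1.33 yr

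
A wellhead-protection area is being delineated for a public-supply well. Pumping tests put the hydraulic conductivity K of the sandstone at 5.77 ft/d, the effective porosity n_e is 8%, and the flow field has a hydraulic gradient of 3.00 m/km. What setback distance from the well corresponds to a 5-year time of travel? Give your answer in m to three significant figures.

120 m

K = 5.77 ft/d × 0.3048 = 1.759 m/d
Darcy flux q = K·i = 1.759 × 0.0030 = 0.005276 m/d
v_s = q/n_e = 0.005276/0.08 = 0.06595 m/d
T = 5 yr × 365 = 1825 d
L = v × T = 0.06595 × 1825 = 120.4 m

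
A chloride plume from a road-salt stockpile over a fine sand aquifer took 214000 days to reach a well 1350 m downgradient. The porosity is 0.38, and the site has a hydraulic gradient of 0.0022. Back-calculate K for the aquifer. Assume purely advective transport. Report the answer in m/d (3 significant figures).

v = L / t = 1350 / 214000 = 0.006308 m/d
K = v · n / i = 0.006308 × 0.38 / 0.0022 = 1.09 m/d

1.09 m/d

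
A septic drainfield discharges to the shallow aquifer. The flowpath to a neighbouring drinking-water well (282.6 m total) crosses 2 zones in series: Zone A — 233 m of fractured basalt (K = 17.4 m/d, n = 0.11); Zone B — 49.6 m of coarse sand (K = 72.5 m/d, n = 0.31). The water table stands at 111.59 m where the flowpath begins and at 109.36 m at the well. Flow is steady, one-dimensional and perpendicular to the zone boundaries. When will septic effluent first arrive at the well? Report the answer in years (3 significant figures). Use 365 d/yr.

0.709 years

Total head drop ΔH = 111.59 − 109.36 = 2.23 m
Continuity: the same q passes through each zone, so ΔH = q·Σ(L_j/K_j) — the zones act as resistances in series.
Σ(L/K) = 233/17.4 + 49.6/72.5 = 13.39 + 0.6841 = 14.07 d
q = ΔH / Σ(L/K) = 2.23 / 14.07 = 0.1584 m/d (same in every zone)
Zone A: v = q/n = 0.1584/0.11 = 1.440 m/d → t_A = 233/1.440 = 161.8 d
Zone B: v = q/n = 0.1584/0.31 = 0.5111 m/d → t_B = 49.6/0.5111 = 97.05 d
Total t = 161.8 + 97.05 = 258.8 d
   = 258.8 / 365 = 0.709 yr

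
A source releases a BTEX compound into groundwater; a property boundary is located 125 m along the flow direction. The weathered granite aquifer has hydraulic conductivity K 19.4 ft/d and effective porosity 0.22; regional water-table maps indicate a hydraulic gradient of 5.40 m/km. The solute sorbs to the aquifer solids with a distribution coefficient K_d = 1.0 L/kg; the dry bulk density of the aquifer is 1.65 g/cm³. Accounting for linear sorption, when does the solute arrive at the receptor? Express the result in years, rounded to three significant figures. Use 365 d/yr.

K = 19.4 ft/d × 0.3048 = 5.913 m/d
Specific discharge q = 5.913 × 0.0054 = 0.03193 m/d
v = Ki/n = 5.913·0.0054/0.22 = 0.1451 m/d
Retardation R = 1 + ρ_b·K_d/n = 1 + 1.65×1.0/0.22 = 8.500
Contaminant velocity v_c = v/R = 0.1451/8.500 = 0.01708 m/d
t = L/v_c = 125/0.01708 = 7321 d
   = 7321/365 = 20.1 yr

20.1 years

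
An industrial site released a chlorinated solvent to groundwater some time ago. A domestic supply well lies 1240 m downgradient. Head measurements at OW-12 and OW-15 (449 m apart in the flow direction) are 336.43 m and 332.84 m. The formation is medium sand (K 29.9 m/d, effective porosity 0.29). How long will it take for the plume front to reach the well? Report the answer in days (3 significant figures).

Hydraulic gradient i = (336.43 − 332.84) / 449 = 3.59 / 449 = 0.007996
Specific discharge q = 29.9 × 0.007996 = 0.2391 m/d
Average linear velocity = 0.2391 / 0.29 = 0.8244 m/d
t = L / v = 1240 / 0.8244 = 1504 d

1500 days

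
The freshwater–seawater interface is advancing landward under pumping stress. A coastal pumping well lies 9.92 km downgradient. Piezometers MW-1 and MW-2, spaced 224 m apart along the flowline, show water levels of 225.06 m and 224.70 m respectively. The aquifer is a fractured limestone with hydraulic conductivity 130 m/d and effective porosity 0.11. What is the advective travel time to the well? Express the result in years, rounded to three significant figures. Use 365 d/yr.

Hydraulic gradient i = (225.06 − 224.70) / 224 = 0.36 / 224 = 0.001607
Darcy flux q = K·i = 130 × 0.001607 = 0.2089 m/d
Seepage velocity v = q / n = 0.2089 / 0.11 = 1.899 m/d
L = 9.92 km = 9920 m
t = L / v = 9920 / 1.899 = 5223 d
   = 5223 / 365 = 14.3 yr

14.3 years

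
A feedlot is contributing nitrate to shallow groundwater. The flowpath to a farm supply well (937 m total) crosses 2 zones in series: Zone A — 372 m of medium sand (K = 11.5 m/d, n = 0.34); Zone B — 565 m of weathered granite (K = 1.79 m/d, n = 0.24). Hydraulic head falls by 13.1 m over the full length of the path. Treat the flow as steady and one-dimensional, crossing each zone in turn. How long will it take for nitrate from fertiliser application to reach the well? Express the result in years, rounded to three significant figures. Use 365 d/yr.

19.1 years

Continuity: the same q passes through each zone, so ΔH = q·Σ(L_j/K_j) — the zones act as resistances in series.
Σ(L/K) = 372/11.5 + 565/1.79 = 32.35 + 315.6 = 348.0 d
q = ΔH / Σ(L/K) = 13.1 / 348.0 = 0.03764 m/d (same in every zone)
Zone A: v = q/n = 0.03764/0.34 = 0.1107 m/d → t_A = 372/0.1107 = 3360 d
Zone B: v = q/n = 0.03764/0.24 = 0.1569 m/d → t_B = 565/0.1569 = 3602 d
Total t = 3360 + 3602 = 6962 d
   = 6962 / 365 = 19.1 yr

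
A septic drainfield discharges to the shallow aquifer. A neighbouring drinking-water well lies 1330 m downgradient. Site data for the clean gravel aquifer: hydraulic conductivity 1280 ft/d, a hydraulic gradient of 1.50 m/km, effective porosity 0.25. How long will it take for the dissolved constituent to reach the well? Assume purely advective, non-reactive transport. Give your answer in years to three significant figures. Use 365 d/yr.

K = 1280 ft/d × 0.3048 = 390.1 m/d
Specific discharge q = 390.1 × 0.0015 = 0.5852 m/d
Seepage velocity v = q / n = 0.5852 / 0.25 = 2.341 m/d
t = L / v = 1330 / 2.341 = 568.2 d
   = 568.2 / 365 = 1.56 yr

1.56 years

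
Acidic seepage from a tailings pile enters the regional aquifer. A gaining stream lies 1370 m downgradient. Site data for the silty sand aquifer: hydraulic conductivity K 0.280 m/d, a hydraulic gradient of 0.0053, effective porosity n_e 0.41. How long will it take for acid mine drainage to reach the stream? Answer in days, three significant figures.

Darcy flux q = K·i = 0.280 × 0.0053 = 0.001484 m/d
Seepage velocity v = q / n = 0.001484 / 0.41 = 0.003620 m/d
t = L / v = 1370 / 0.003620 = 378500 d

379000 days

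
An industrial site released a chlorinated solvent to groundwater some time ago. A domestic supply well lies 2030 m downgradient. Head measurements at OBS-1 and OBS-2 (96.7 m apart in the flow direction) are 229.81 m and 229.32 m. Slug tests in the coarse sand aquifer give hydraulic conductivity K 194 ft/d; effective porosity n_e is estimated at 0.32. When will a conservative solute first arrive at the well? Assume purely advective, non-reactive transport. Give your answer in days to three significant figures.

2170 days

Hydraulic gradient i = (229.81 − 229.32) / 96.7 = 0.49 / 96.7 = 0.005067
K = 194 ft/d × 0.3048 = 59.13 m/d
Darcy flux q = K·i = 59.13 × 0.005067 = 0.2996 m/d
Seepage velocity v = q / n = 0.2996 / 0.32 = 0.9363 m/d
t = L / v = 2030 / 0.9363 = 2168 d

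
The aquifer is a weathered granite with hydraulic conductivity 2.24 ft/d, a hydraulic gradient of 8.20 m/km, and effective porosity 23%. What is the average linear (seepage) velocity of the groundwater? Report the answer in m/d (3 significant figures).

0.0243 m/d

K = 2.24 ft/d × 0.3048 = 0.6828 m/d
Darcy flux q = K·i = 0.6828 × 0.0082 = 0.005599 m/d
v = Ki/n = 0.6828·0.0082/0.23 = 0.02434 m/d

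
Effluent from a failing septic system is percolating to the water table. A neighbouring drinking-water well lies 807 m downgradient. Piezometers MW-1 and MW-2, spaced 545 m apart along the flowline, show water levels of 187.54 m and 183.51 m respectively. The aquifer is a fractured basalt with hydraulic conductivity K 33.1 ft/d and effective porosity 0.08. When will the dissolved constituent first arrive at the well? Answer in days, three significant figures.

865 days

Hydraulic gradient i = (187.54 − 183.51) / 545 = 4.03 / 545 = 0.007394
K = 33.1 ft/d × 0.3048 = 10.09 m/d
q = Ki = 10.09 × 0.007394 = 0.07460 m/d
Average linear velocity = 0.07460 / 0.08 = 0.9325 m/d
t = L / v = 807 / 0.9325 = 865.4 d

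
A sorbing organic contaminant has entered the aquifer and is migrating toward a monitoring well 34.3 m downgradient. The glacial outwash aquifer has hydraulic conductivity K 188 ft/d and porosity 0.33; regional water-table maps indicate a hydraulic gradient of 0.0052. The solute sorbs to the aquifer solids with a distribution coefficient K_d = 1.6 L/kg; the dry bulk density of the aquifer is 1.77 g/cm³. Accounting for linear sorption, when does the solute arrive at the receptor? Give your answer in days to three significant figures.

K = 188 ft/d × 0.3048 = 57.30 m/d
Darcy flux q = K·i = 57.30 × 0.0052 = 0.2980 m/d
v = Ki/n = 57.30·0.0052/0.33 = 0.9029 m/d
Retardation R = 1 + ρ_b·K_d/n = 1 + 1.77×1.6/0.33 = 9.582
Contaminant velocity v_c = v/R = 0.9029/9.582 = 0.09424 m/d
t = L/v_c = 34.3/0.09424 = 364.0 d

364 days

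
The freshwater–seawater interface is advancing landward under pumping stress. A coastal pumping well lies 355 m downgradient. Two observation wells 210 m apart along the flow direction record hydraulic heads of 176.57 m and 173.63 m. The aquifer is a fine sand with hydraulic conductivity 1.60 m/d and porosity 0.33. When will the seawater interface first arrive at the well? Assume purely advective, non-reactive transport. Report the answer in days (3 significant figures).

5230 days

Hydraulic gradient i = (176.57 − 173.63) / 210 = 2.94 / 210 = 0.01400
q = Ki = 1.60 × 0.01400 = 0.02240 m/d
v_s = q/n_e = 0.02240/0.33 = 0.06788 m/d
t = L / v = 355 / 0.06788 = 5230 d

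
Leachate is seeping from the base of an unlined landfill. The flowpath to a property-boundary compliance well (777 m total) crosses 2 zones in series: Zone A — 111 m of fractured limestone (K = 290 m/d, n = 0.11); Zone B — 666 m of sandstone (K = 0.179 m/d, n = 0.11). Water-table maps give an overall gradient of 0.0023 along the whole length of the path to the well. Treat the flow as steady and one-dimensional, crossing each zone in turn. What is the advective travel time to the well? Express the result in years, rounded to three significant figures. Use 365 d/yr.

488 years

Steady 1-D flow in series ⇒ the Darcy flux q is identical in every zone and the zone head losses add (resistances L/K in series).
Σ(L/K) = 111/290 + 666/0.179 = 0.3828 + 3721 = 3721 d
K_eq = L_total / Σ(L/K) = 777 / 3721 = 0.2088 m/d
q = K_eq · i = 0.2088 × 0.0023 = 4.803e-4 m/d (same in every zone)
Zone A: v = q/n = 4.803e-4/0.11 = 0.004366 m/d → t_A = 111/0.004366 = 25420 d
Zone B: v = q/n = 4.803e-4/0.11 = 0.004366 m/d → t_B = 666/0.004366 = 152500 d
Total t = 25420 + 152500 = 178000 d
   = 178000 / 365 = 488 yr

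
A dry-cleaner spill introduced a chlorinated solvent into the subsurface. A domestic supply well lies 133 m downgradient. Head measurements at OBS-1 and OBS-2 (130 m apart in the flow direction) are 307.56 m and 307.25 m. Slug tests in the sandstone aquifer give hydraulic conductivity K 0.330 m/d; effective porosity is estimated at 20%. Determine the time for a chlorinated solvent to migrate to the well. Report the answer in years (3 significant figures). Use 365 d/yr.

92.6 years

Hydraulic gradient i = (307.56 − 307.25) / 130 = 0.31 / 130 = 0.002385
Specific discharge q = 0.330 × 0.002385 = 7.869e-4 m/d
v = Ki/n = 0.330·0.002385/0.20 = 0.003935 m/d
t = L / v = 133 / 0.003935 = 33800 d
   = 33800 / 365 = 92.6 yr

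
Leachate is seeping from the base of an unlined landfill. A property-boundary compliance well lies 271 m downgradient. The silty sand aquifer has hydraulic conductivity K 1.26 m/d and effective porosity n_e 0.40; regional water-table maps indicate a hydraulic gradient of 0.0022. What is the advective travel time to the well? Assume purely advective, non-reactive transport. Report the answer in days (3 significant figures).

39100 days

Specific discharge q = 1.26 × 0.0022 = 0.002772 m/d
Seepage velocity v = q / n = 0.002772 / 0.40 = 0.006930 m/d
t = L / v = 271 / 0.006930 = 39110 d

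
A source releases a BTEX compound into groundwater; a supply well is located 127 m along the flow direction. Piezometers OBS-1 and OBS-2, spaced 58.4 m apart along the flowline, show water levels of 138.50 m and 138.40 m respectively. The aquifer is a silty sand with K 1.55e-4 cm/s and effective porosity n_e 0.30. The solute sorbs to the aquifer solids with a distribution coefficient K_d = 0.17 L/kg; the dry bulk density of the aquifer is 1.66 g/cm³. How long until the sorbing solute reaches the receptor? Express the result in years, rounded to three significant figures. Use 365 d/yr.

Hydraulic gradient i = (138.50 − 138.40) / 58.4 = 0.10 / 58.4 = 0.001712
K = 1.55e-4 cm/s × 864 = 0.1339 m/d
Darcy flux q = K·i = 0.1339 × 0.001712 = 2.293e-4 m/d
Seepage velocity v = q / n = 2.293e-4 / 0.30 = 7.644e-4 m/d
Retardation R = 1 + ρ_b·K_d/n = 1 + 1.66×0.17/0.30 = 1.941
Contaminant velocity v_c = v/R = 7.644e-4/1.941 = 3.939e-4 m/d
t = L/v_c = 127/3.939e-4 = 322400 d
   = 322400/365 = 883 yr

883 years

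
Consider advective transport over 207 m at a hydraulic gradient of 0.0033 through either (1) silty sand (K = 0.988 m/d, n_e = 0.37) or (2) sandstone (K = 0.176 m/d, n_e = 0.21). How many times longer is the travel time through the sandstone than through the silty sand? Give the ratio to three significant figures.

Unit 1 (silty sand): v = 0.988×0.0033/0.37 = 0.008812 m/d, t = 207/0.008812 = 23490 d
Unit 2 (sandstone): v = 0.176×0.0033/0.21 = 0.002766 m/d, t = 207/0.002766 = 74850 d
t(sandstone) / t(silty sand) = 74850/23490 = 3.19

3.19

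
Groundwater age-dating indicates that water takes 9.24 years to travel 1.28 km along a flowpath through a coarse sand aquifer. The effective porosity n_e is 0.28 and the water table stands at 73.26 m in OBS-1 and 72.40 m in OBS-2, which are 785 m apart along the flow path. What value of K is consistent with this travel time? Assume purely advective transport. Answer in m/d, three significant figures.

Hydraulic gradient i = (73.26 − 72.40) / 785 = 0.86 / 785 = 0.001096
t = 9.24 years = 3373 d
L = 1.28 km = 1280 m
v = L / t = 1280 / 3373 = 0.3795 m/d
K = v · n / i = 0.3795 × 0.28 / 0.001096 = 97.0 m/d

97.0 m/d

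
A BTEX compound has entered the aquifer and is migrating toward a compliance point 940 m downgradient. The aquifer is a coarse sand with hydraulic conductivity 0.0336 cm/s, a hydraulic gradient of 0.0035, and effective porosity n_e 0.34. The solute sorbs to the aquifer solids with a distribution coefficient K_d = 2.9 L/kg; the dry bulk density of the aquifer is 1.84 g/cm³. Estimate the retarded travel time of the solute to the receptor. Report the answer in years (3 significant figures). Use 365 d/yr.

144 years

K = 0.0336 cm/s × 864 = 29.03 m/d
Specific discharge q = 29.03 × 0.0035 = 0.1016 m/d
v = Ki/n = 29.03·0.0035/0.34 = 0.2988 m/d
Retardation R = 1 + ρ_b·K_d/n = 1 + 1.84×2.9/0.34 = 16.69
Contaminant velocity v_c = v/R = 0.2988/16.69 = 0.01790 m/d
t = L/v_c = 940/0.01790 = 52510 d
   = 52510/365 = 144 yr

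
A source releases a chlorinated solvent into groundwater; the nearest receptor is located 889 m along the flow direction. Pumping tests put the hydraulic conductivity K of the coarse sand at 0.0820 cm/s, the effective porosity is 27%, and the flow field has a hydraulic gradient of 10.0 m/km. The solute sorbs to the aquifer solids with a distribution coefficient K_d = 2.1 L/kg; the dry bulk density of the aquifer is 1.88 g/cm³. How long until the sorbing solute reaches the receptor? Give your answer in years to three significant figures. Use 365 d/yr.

K = 0.0820 cm/s × 864 = 70.85 m/d
Darcy flux q = K·i = 70.85 × 0.010 = 0.7085 m/d
v_s = q/n_e = 0.7085/0.27 = 2.624 m/d
Retardation R = 1 + ρ_b·K_d/n = 1 + 1.88×2.1/0.27 = 15.62
Contaminant velocity v_c = v/R = 2.624/15.62 = 0.1680 m/d
t = L/v_c = 889/0.1680 = 5293 d
   = 5293/365 = 14.5 yr

14.5 years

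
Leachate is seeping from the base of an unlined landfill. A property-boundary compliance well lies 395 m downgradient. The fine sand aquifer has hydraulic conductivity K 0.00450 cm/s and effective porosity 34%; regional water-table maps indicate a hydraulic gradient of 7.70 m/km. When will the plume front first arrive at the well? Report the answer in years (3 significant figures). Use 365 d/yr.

K = 0.00450 cm/s × 864 = 3.888 m/d
Darcy flux q = K·i = 3.888 × 0.0077 = 0.02994 m/d
Seepage velocity v = q / n = 0.02994 / 0.34 = 0.08805 m/d
t = L / v = 395 / 0.08805 = 4486 d
   = 4486 / 365 = 12.3 yr

12.3 years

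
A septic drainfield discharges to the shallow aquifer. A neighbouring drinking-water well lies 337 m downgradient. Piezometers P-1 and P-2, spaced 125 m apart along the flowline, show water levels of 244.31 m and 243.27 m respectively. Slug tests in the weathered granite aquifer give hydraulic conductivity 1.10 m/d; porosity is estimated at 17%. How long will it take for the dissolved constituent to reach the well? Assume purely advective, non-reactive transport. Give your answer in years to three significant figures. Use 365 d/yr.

17.2 years

Hydraulic gradient i = (244.31 − 243.27) / 125 = 1.04 / 125 = 0.008320
Darcy flux q = K·i = 1.10 × 0.008320 = 0.009152 m/d
Seepage velocity v = q / n = 0.009152 / 0.17 = 0.05384 m/d
t = L / v = 337 / 0.05384 = 6260 d
   = 6260 / 365 = 17.2 yr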